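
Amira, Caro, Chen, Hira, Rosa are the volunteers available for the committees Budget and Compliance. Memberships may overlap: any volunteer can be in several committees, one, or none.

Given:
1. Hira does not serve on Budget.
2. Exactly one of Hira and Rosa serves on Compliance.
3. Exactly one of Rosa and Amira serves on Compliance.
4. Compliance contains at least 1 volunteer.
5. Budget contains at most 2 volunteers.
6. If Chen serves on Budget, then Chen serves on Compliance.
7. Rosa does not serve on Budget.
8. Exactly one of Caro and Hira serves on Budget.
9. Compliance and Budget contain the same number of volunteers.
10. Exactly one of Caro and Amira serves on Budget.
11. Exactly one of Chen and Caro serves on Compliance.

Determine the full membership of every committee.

Budget = {Caro, Chen}; Compliance = {Chen, Rosa}

From (1): Hira ∉ Budget.
From (7): Rosa ∉ Budget.
(8) (exactly one): Caro ∈ Budget.
(10) (exactly one): Amira ∉ Budget.
Suppose Amira ∈ Compliance: no assignment then satisfies all the clues, so Amira ∉ Compliance.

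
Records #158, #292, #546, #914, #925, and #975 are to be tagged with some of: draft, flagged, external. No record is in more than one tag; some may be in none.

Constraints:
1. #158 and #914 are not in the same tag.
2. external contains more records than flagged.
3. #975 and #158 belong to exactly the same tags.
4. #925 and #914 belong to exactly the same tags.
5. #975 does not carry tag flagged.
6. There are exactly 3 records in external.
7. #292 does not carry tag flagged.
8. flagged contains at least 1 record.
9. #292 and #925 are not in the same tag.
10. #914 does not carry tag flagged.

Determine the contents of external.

From (5): #975 ∉ flagged.
From (7): #292 ∉ flagged.
From (10): #914 ∉ flagged.
(3): #158 matches #975: #158 ∉ flagged.
(4): #925 matches #914: #925 ∉ flagged.
(8): only 1 candidates remain for flagged, so all are in.
Suppose #158 ∉ external: no assignment then satisfies all the clues, so #158 ∈ external.

external = {#158, #292, #975}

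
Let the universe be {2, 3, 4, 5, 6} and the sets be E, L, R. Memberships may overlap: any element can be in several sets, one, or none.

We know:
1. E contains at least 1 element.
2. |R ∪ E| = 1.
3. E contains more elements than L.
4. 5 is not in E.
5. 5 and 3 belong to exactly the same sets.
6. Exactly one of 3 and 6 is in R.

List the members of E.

E = {6}

From (4): 5 ∉ E.
(5): 3 matches 5: 3 ∉ E.
Suppose 2 ∈ E: no assignment then satisfies all the clues, so 2 ∉ E.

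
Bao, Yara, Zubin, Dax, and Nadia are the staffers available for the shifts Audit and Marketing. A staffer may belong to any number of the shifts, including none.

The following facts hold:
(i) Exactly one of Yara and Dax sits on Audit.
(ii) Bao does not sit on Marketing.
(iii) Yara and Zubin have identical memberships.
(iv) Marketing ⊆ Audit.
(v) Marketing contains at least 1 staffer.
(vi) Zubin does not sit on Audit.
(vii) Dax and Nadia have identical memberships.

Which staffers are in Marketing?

Marketing = {Dax, Nadia}

From (ii): Bao ∉ Marketing.
From (vi): Zubin ∉ Audit.
(iii): Yara matches Zubin: Yara ∉ Audit.
(iv) contrapositive: Yara ∉ Marketing.
(iv) contrapositive: Zubin ∉ Marketing.
(i) (exactly one): Dax ∈ Audit.
(vii): Nadia matches Dax: Nadia ∈ Audit.
Suppose Dax ∉ Marketing: no assignment then satisfies all the clues, so Dax ∈ Marketing.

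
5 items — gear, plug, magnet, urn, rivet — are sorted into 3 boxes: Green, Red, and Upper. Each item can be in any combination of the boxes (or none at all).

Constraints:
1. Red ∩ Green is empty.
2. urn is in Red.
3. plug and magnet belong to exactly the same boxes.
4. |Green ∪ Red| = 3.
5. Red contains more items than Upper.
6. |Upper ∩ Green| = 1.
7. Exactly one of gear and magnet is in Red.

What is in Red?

Red = {gear, urn}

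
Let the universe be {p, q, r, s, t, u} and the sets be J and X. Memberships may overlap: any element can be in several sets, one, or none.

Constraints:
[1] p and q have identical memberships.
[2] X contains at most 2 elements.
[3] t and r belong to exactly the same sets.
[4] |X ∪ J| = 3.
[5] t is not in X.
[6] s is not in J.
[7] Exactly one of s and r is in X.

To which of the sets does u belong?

u: none

From (5): t ∉ X.
From (6): s ∉ J.
(3): r matches t: r ∉ X.
(7) (exactly one): s ∈ X.
Suppose u ∈ J: no assignment then satisfies all the clues, so u ∉ J.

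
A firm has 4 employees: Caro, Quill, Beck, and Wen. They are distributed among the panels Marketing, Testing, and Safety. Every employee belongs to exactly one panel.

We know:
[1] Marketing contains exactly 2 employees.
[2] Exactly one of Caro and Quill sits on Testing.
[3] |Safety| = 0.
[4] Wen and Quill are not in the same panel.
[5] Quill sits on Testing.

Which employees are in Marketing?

Marketing = {Caro, Wen}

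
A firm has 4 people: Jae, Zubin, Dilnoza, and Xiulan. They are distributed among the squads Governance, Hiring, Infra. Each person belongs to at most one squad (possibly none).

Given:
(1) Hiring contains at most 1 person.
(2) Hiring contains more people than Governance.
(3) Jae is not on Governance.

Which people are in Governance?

Governance = {}

From (3): Jae ∉ Governance.
Suppose Zubin ∈ Governance: no assignment then satisfies all the clues, so Zubin ∉ Governance.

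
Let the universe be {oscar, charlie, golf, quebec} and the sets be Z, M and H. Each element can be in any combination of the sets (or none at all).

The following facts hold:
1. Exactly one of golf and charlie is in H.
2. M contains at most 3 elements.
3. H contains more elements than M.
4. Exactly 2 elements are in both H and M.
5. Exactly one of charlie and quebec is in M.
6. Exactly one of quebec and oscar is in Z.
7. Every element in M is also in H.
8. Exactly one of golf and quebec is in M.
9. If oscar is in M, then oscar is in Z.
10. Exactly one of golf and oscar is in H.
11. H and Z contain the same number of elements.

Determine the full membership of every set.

Z = {charlie, golf, oscar}; M = {oscar, quebec}; H = {charlie, oscar, quebec}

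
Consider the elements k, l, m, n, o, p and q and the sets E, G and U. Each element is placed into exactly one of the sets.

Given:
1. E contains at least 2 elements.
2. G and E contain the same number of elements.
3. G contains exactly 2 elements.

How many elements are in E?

2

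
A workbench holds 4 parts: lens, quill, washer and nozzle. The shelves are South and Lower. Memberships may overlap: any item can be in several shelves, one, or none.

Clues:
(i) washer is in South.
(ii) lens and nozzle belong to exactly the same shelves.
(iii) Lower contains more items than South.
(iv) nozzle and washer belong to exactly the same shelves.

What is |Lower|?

4

From (i): washer ∈ South.
(iv): nozzle matches washer: nozzle ∈ South.
(ii): lens matches nozzle: lens ∈ South.
Suppose lens ∉ Lower: no assignment then satisfies all the clues, so lens ∈ Lower.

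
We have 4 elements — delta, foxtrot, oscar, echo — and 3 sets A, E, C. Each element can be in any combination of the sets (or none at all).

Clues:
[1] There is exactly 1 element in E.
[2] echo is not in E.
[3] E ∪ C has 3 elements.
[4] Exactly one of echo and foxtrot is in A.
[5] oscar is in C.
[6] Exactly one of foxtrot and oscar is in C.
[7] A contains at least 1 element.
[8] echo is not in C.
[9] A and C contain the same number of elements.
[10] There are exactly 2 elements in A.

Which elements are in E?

From (2): echo ∉ E.
From (5): oscar ∈ C.
From (8): echo ∉ C.
(6) (exactly one): foxtrot ∉ C.
Suppose delta ∈ E: no assignment then satisfies all the clues, so delta ∉ E.

E = {foxtrot}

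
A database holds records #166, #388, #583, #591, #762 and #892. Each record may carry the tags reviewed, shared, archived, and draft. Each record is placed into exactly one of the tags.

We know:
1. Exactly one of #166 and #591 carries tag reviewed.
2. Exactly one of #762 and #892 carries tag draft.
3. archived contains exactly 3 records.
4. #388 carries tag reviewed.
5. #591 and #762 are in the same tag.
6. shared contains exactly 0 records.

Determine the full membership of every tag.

reviewed = {#166, #388}; shared = {}; archived = {#583, #591, #762}; draft = {#892}

From (4): #388 ∈ reviewed.
(6): shared already has 0, so the rest are out.
Suppose #166 ∉ reviewed: no assignment then satisfies all the clues, so #166 ∈ reviewed.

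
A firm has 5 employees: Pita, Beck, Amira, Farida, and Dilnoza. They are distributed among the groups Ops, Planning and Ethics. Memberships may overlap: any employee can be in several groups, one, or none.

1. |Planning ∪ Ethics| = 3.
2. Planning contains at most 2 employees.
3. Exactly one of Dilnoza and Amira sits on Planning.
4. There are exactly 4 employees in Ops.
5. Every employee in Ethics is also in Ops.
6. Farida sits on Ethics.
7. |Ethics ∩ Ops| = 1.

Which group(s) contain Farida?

From (6): Farida ∈ Ethics.
(5) with Farida ∈ Ethics: Farida ∈ Ops.
Suppose Farida ∈ Planning: no assignment then satisfies all the clues, so Farida ∉ Planning.

Farida: Ethics, Ops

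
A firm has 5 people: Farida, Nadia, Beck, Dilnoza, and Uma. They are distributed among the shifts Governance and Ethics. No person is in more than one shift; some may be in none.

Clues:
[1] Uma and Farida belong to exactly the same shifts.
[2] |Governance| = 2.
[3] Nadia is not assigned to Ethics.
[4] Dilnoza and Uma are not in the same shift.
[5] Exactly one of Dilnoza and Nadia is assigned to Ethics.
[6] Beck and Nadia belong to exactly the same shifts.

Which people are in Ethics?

From (3): Nadia ∉ Ethics.
(5) (exactly one): Dilnoza ∈ Ethics.
(6): Beck matches Nadia: Beck ∉ Ethics.
(4): Uma ∉ Ethics.
(1): Farida matches Uma: Farida ∉ Ethics.

Ethics = {Dilnoza}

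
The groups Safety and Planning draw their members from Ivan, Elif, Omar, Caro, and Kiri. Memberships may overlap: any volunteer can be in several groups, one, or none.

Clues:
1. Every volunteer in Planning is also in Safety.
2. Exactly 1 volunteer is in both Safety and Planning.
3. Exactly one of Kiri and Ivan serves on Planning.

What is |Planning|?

1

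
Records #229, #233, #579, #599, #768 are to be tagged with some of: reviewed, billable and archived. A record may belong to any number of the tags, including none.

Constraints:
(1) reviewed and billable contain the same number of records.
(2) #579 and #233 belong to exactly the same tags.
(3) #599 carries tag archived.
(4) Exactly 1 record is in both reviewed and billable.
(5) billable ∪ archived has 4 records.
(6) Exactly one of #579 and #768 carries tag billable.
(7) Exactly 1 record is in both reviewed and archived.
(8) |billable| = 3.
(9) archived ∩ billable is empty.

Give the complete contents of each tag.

reviewed = {#229, #599, #768}; billable = {#229, #233, #579}; archived = {#599}

From (3): #599 ∈ archived.
(9) (disjoint): #599 ∉ billable.
Suppose #229 ∉ reviewed: no assignment then satisfies all the clues, so #229 ∈ reviewed.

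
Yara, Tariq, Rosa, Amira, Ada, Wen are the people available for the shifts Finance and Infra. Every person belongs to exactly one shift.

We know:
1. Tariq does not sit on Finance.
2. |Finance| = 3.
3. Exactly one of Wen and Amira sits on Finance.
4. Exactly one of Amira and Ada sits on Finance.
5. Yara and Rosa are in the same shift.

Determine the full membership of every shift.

Finance = {Amira, Rosa, Yara}; Infra = {Ada, Tariq, Wen}

From (1): Tariq ∉ Finance.
Only one shift left: Tariq ∈ Infra.
Suppose Yara ∉ Finance: no assignment then satisfies all the clues, so Yara ∈ Finance.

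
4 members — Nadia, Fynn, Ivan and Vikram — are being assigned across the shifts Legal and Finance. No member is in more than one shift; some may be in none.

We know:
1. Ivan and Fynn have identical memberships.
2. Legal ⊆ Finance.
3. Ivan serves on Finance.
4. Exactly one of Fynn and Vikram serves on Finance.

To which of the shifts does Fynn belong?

Fynn: Finance

From (3): Ivan ∈ Finance.
(1): Fynn matches Ivan: Fynn ∉ Legal.
(1): Fynn matches Ivan: Fynn ∈ Finance.
(4) (exactly one): Vikram ∉ Finance.
(2) contrapositive: Vikram ∉ Legal.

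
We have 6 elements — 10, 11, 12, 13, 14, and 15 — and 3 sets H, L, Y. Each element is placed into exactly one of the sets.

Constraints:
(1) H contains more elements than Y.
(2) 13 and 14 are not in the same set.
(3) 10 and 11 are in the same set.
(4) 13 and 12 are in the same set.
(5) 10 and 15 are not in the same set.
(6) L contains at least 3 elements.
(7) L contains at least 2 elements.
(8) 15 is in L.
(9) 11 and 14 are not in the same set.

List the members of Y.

Y = {14}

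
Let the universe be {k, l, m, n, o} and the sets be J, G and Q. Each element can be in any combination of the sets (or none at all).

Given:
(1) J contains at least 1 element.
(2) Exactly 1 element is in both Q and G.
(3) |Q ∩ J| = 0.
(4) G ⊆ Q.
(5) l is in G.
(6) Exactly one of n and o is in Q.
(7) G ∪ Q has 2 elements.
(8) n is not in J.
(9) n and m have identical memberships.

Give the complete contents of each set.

J = {k}; G = {l}; Q = {l, o}

From (5): l ∈ G.
From (8): n ∉ J.
(4) with l ∈ G: l ∈ Q.
(9): m matches n: m ∉ J.
Suppose k ∉ J: no assignment then satisfies all the clues, so k ∈ J.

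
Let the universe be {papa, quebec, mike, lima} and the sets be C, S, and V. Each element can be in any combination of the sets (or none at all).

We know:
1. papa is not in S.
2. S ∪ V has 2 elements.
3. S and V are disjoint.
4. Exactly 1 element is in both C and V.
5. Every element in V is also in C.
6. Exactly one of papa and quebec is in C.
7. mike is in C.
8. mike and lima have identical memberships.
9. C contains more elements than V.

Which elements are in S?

S = {quebec}

From (1): papa ∉ S.
From (7): mike ∈ C.
(8): lima matches mike: lima ∈ C.
Suppose quebec ∉ S: no assignment then satisfies all the clues, so quebec ∈ S.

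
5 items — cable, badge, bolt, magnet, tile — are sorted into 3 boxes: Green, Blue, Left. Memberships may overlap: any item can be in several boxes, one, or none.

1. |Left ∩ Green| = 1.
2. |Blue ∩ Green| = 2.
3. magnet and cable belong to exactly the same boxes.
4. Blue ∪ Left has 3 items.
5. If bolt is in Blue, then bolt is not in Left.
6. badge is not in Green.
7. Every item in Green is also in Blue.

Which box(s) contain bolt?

bolt: Blue, Green

From (6): badge ∉ Green.
Suppose bolt ∉ Green: no assignment then satisfies all the clues, so bolt ∈ Green.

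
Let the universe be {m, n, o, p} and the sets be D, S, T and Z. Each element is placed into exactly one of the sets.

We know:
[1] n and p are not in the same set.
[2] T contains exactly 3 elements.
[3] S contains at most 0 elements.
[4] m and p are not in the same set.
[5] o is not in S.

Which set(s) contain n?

n: T

From (5): o ∉ S.
(3): S already has 0, so the rest are out.
Suppose n ∈ D: no assignment then satisfies all the clues, so n ∉ D.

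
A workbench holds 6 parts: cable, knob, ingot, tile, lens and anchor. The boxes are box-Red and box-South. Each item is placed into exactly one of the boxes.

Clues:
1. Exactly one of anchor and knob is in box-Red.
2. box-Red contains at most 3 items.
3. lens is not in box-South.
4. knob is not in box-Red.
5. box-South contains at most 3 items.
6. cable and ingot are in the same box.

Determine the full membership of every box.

box-Red = {anchor, lens, tile}; box-South = {cable, ingot, knob}

From (3): lens ∉ box-South.
From (4): knob ∉ box-Red.
(1) (exactly one): anchor ∈ box-Red.
Only one box left: knob ∈ box-South.
Only one box left: lens ∈ box-Red.
Suppose cable ∈ box-Red: no assignment then satisfies all the clues, so cable ∉ box-Red.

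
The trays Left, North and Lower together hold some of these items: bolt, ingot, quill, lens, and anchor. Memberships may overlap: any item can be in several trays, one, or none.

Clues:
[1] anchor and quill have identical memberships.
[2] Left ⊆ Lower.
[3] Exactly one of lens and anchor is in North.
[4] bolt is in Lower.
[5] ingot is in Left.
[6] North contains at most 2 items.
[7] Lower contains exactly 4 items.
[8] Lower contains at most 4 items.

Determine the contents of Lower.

Lower = {anchor, bolt, ingot, quill}

From (4): bolt ∈ Lower.
From (5): ingot ∈ Left.
(2) with ingot ∈ Left: ingot ∈ Lower.
Suppose quill ∉ Lower: no assignment then satisfies all the clues, so quill ∈ Lower.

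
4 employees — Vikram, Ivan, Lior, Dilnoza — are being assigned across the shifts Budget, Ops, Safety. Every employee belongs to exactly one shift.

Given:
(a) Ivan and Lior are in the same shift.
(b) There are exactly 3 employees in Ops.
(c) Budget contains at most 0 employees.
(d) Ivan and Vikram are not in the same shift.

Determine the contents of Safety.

Safety = {Vikram}

(c): Budget already has 0, so the rest are out.
Suppose Vikram ∉ Safety: no assignment then satisfies all the clues, so Vikram ∈ Safety.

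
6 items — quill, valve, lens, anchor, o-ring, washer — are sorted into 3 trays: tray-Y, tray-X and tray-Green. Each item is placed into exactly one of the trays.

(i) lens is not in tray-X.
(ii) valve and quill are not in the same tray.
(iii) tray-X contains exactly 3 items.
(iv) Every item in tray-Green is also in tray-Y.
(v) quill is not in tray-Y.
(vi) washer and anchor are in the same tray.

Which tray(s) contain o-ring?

From (i): lens ∉ tray-X.
From (v): quill ∉ tray-Y.
(iv) contrapositive: quill ∉ tray-Green.
Only one tray left: quill ∈ tray-X.
(ii): valve ∉ tray-X.
Suppose o-ring ∉ tray-Y: no assignment then satisfies all the clues, so o-ring ∈ tray-Y.

o-ring: tray-Y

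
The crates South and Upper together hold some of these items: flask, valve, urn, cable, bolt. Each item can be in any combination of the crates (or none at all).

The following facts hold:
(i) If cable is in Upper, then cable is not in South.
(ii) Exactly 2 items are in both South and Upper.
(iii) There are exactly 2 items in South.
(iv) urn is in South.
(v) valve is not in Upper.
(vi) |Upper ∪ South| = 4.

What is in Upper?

Upper = {bolt, cable, flask, urn}

From (iv): urn ∈ South.
From (v): valve ∉ Upper.
Suppose flask ∉ Upper: no assignment then satisfies all the clues, so flask ∈ Upper.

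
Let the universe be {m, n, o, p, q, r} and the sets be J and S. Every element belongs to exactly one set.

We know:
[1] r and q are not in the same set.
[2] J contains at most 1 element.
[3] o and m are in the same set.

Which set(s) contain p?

p: S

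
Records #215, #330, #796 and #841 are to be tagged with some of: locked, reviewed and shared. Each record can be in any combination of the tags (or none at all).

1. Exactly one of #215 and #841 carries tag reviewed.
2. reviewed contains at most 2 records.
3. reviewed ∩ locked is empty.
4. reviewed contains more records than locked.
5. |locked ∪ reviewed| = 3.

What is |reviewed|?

2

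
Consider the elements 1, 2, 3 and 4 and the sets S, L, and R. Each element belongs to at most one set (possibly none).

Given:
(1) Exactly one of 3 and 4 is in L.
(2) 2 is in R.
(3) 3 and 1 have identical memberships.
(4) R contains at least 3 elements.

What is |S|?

0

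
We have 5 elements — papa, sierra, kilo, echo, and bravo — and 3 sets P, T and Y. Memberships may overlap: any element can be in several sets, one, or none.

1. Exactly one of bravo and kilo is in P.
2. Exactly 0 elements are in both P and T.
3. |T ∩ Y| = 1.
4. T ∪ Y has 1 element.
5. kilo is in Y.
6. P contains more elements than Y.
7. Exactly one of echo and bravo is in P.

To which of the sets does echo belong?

echo: none

From (5): kilo ∈ Y.
Suppose echo ∈ P: no assignment then satisfies all the clues, so echo ∉ P.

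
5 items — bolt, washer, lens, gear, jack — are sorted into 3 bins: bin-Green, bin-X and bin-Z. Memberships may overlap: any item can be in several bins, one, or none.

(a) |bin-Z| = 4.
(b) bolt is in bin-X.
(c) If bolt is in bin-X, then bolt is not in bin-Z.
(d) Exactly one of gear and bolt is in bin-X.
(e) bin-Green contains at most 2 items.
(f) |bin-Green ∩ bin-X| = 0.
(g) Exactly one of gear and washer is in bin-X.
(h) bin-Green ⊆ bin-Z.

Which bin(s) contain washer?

washer: bin-X, bin-Z

From (b): bolt ∈ bin-X.
(c): bolt ∉ bin-Z.
(d) (exactly one): gear ∉ bin-X.
(g) (exactly one): washer ∈ bin-X.
(h) contrapositive: bolt ∉ bin-Green.
(a): only 4 candidates remain for bin-Z, so all are in.
Suppose washer ∈ bin-Green: no assignment then satisfies all the clues, so washer ∉ bin-Green.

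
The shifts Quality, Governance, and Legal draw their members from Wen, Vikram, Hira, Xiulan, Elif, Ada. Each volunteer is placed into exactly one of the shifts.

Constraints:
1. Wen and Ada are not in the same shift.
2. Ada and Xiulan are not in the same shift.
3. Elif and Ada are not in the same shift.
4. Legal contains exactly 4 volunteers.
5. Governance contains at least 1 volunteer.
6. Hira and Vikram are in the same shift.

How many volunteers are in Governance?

1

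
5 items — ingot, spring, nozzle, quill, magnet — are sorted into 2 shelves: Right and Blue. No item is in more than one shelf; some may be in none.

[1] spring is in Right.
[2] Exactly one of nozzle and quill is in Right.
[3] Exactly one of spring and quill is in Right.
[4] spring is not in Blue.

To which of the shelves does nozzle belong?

nozzle: Right

From (1): spring ∈ Right.
(3) (exactly one): quill ∉ Right.
(2) (exactly one): nozzle ∈ Right.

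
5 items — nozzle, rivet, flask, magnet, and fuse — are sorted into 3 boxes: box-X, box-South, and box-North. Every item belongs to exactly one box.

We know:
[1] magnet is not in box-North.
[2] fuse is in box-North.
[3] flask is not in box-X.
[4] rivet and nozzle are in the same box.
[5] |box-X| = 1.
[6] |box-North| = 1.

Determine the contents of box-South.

box-South = {flask, nozzle, rivet}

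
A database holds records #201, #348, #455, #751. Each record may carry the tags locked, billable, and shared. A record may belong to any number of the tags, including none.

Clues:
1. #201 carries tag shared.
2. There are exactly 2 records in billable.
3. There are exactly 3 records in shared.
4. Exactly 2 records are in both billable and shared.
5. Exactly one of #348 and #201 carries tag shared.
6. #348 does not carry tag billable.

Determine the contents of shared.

shared = {#201, #455, #751}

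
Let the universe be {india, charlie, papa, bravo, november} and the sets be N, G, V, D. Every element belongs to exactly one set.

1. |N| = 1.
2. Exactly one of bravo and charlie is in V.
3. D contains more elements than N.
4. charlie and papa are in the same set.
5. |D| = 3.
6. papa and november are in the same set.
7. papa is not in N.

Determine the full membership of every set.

N = {india}; G = {}; V = {bravo}; D = {charlie, november, papa}

From (7): papa ∉ N.
(4): charlie matches papa: charlie ∉ N.
(6): november matches papa: november ∉ N.
Suppose india ∉ N: no assignment then satisfies all the clues, so india ∈ N.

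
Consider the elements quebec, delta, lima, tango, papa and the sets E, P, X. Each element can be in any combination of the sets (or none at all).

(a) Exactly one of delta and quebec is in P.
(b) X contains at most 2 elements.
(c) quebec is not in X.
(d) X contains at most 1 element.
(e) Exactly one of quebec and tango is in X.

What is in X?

From (c): quebec ∉ X.
(e) (exactly one): tango ∈ X.
(d): X already has 1, so the rest are out.

X = {tango}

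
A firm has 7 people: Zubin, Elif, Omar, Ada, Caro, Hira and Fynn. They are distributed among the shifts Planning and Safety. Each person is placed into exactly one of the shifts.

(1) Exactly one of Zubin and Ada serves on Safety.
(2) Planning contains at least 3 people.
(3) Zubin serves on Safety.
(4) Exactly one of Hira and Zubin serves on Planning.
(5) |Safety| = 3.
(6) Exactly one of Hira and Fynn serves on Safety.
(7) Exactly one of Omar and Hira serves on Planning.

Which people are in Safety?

From (3): Zubin ∈ Safety.
(1) (exactly one): Ada ∉ Safety.
(4) (exactly one): Hira ∈ Planning.
(6) (exactly one): Fynn ∈ Safety.
(7) (exactly one): Omar ∉ Planning.
Only one shift left: Omar ∈ Safety.
Only one shift left: Ada ∈ Planning.
(5): Safety already has 3, so the rest are out.
Only one shift left: Elif ∈ Planning.
Only one shift left: Caro ∈ Planning.

Safety = {Fynn, Omar, Zubin}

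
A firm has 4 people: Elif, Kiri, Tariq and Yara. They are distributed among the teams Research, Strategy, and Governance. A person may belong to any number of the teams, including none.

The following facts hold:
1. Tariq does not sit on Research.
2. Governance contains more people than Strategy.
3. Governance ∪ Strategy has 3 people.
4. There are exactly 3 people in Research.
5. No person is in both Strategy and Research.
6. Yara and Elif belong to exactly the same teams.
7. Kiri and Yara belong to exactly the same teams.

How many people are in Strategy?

From (1): Tariq ∉ Research.
(4): only 3 candidates remain for Research, so all are in.
(5) (disjoint): Elif ∉ Strategy.
(5) (disjoint): Kiri ∉ Strategy.
(5) (disjoint): Yara ∉ Strategy.
Suppose Elif ∉ Governance: no assignment then satisfies all the clues, so Elif ∈ Governance.

0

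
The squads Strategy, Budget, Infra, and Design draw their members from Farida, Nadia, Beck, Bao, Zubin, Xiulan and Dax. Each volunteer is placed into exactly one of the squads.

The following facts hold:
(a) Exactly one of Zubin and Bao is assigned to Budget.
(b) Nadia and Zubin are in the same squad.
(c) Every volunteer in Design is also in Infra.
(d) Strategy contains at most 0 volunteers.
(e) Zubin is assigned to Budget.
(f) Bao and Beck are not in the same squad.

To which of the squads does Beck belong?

From (e): Zubin ∈ Budget.
(a) (exactly one): Bao ∉ Budget.
(b): Nadia matches Zubin: Nadia ∉ Strategy.
(b): Nadia matches Zubin: Nadia ∈ Budget.
(d): Strategy already has 0, so the rest are out.
Suppose Beck ∉ Budget: no assignment then satisfies all the clues, so Beck ∈ Budget.

Beck: Budget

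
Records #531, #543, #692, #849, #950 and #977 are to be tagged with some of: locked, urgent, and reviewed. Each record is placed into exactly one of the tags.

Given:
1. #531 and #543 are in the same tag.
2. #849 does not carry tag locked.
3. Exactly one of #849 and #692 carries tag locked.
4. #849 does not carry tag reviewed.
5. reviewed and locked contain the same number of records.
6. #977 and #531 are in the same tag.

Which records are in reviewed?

From (2): #849 ∉ locked.
From (4): #849 ∉ reviewed.
(3) (exactly one): #692 ∈ locked.
Only one tag left: #849 ∈ urgent.
Suppose #531 ∈ reviewed: no assignment then satisfies all the clues, so #531 ∉ reviewed.

reviewed = {#950}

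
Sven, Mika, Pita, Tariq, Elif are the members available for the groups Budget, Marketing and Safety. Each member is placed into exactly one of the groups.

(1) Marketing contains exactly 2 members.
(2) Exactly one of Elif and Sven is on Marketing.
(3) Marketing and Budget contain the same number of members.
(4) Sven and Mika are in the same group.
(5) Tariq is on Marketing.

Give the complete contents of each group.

Budget = {Mika, Sven}; Marketing = {Elif, Tariq}; Safety = {Pita}

From (5): Tariq ∈ Marketing.
Suppose Sven ∉ Budget: no assignment then satisfies all the clues, so Sven ∈ Budget.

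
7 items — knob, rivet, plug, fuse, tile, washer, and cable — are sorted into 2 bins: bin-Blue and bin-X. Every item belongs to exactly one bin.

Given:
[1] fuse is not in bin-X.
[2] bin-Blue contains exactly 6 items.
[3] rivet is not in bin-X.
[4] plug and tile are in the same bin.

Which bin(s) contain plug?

From (1): fuse ∉ bin-X.
From (3): rivet ∉ bin-X.
Only one bin left: rivet ∈ bin-Blue.
Only one bin left: fuse ∈ bin-Blue.
Suppose plug ∉ bin-Blue: no assignment then satisfies all the clues, so plug ∈ bin-Blue.

plug: bin-Blue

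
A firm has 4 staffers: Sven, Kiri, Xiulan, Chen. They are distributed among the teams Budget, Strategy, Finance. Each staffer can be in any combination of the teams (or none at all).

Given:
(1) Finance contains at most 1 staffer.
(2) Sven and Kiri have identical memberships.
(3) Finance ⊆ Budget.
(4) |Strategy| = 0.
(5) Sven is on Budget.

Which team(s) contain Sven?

From (5): Sven ∈ Budget.
(2): Kiri matches Sven: Kiri ∈ Budget.
(4): Strategy already has 0, so the rest are out.
Suppose Sven ∈ Finance: no assignment then satisfies all the clues, so Sven ∉ Finance.

Sven: Budget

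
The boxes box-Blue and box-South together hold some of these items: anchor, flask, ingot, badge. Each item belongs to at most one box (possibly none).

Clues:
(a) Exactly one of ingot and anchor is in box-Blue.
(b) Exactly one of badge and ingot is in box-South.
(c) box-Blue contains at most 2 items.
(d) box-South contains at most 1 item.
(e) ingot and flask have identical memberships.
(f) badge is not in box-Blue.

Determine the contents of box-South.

box-South = {badge}

From (f): badge ∉ box-Blue.
Suppose anchor ∈ box-South: no assignment then satisfies all the clues, so anchor ∉ box-South.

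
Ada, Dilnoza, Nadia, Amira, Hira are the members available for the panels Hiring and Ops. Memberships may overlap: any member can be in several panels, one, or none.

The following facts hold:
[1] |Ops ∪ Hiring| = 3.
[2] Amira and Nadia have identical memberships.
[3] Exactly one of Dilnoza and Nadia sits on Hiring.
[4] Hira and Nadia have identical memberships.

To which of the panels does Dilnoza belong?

Dilnoza: none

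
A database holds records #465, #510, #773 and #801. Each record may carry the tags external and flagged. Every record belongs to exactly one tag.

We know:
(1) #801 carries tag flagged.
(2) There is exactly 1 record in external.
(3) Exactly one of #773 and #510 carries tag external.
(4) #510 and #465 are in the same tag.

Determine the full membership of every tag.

external = {#773}; flagged = {#465, #510, #801}

From (1): #801 ∈ flagged.
Suppose #465 ∈ external: no assignment then satisfies all the clues, so #465 ∉ external.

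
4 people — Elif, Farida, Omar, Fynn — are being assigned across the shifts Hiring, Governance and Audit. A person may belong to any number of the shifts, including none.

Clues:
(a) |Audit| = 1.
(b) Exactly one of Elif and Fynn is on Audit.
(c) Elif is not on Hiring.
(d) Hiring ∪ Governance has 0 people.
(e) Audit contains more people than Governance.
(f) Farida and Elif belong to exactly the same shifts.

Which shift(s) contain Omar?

Omar: none

From (c): Elif ∉ Hiring.
(f): Farida matches Elif: Farida ∉ Hiring.
Suppose Omar ∈ Hiring: no assignment then satisfies all the clues, so Omar ∉ Hiring.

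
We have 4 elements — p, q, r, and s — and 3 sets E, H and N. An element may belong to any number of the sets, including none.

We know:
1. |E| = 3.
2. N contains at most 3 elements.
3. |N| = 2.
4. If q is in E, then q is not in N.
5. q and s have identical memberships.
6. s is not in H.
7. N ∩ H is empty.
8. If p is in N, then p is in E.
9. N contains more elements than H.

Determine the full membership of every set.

E = {p, q, s}; H = {}; N = {p, r}

From (6): s ∉ H.
(5): q matches s: q ∉ H.
Suppose p ∉ E: no assignment then satisfies all the clues, so p ∈ E.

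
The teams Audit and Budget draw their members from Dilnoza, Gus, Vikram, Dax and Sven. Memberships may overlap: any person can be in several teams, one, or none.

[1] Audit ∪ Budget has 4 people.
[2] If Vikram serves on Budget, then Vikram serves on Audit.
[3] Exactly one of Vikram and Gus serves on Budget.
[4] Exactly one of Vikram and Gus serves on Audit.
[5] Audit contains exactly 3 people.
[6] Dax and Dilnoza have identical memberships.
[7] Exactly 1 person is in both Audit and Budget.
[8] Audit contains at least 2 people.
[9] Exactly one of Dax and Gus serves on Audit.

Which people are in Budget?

Budget = {Sven, Vikram}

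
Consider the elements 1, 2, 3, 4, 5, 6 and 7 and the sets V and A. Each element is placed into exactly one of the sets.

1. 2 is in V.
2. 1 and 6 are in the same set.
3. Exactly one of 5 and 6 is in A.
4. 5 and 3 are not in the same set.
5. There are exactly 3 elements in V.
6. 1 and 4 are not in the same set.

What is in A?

A = {1, 3, 6, 7}

From (1): 2 ∈ V.
Suppose 1 ∉ A: no assignment then satisfies all the clues, so 1 ∈ A.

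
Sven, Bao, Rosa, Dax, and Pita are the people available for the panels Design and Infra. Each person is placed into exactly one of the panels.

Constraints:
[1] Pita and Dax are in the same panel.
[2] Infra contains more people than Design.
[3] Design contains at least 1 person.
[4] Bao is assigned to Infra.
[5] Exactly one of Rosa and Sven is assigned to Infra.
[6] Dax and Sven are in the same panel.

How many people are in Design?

1

From (4): Bao ∈ Infra.
Suppose Sven ∈ Design: no assignment then satisfies all the clues, so Sven ∉ Design.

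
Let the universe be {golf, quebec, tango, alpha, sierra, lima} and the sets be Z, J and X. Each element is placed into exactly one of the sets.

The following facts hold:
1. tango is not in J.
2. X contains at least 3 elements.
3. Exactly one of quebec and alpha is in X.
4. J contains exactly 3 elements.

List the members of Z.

Z = {}

From (1): tango ∉ J.
Suppose golf ∈ Z: no assignment then satisfies all the clues, so golf ∉ Z.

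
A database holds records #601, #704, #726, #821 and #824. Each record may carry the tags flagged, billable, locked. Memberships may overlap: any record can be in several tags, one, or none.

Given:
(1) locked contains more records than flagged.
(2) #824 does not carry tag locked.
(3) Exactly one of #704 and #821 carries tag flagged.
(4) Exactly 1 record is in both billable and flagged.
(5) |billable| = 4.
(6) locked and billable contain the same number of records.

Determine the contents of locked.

locked = {#601, #704, #726, #821}

From (2): #824 ∉ locked.
Suppose #601 ∉ locked: no assignment then satisfies all the clues, so #601 ∈ locked.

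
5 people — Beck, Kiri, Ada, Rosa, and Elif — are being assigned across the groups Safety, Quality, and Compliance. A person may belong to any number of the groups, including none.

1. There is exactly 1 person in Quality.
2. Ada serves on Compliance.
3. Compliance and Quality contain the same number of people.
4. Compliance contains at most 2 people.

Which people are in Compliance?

From (2): Ada ∈ Compliance.
Suppose Beck ∈ Compliance: no assignment then satisfies all the clues, so Beck ∉ Compliance.

Compliance = {Ada}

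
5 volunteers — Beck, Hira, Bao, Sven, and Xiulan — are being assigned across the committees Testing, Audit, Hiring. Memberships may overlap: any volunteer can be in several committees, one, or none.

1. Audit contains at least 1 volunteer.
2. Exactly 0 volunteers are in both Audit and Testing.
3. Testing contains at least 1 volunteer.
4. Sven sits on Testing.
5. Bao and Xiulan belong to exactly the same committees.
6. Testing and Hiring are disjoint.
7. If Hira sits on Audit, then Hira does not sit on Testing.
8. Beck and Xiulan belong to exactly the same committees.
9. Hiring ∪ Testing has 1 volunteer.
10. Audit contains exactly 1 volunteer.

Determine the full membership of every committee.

Testing = {Sven}; Audit = {Hira}; Hiring = {}

From (4): Sven ∈ Testing.
(6) (disjoint): Sven ∉ Hiring.
Suppose Beck ∈ Testing: no assignment then satisfies all the clues, so Beck ∉ Testing.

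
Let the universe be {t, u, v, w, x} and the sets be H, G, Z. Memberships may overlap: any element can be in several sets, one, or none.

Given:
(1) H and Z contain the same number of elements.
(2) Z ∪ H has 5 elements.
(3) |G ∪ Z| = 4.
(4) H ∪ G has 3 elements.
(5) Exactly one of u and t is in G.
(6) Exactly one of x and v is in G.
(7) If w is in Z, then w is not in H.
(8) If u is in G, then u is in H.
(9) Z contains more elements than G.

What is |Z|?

3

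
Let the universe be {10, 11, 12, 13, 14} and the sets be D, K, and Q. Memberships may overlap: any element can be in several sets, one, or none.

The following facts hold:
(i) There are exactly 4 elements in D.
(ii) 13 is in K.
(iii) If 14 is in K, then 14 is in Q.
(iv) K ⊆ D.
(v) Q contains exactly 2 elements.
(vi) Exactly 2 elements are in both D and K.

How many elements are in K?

2

From (ii): 13 ∈ K.
(iv) with 13 ∈ K: 13 ∈ D.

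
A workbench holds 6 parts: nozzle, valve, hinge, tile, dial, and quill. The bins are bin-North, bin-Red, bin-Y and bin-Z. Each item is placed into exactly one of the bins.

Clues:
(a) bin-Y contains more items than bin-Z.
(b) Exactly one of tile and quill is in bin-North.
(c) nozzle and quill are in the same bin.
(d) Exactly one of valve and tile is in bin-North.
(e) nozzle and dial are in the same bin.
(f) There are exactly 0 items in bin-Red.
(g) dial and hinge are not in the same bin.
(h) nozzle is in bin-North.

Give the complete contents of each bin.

bin-North = {dial, nozzle, quill, valve}; bin-Red = {}; bin-Y = {hinge, tile}; bin-Z = {}

From (h): nozzle ∈ bin-North.
(c): quill matches nozzle: quill ∈ bin-North.
(e): dial matches nozzle: dial ∈ bin-North.
(f): bin-Red already has 0, so the rest are out.
(g): hinge ∉ bin-North.
(b) (exactly one): tile ∉ bin-North.
(d) (exactly one): valve ∈ bin-North.
Suppose hinge ∉ bin-Y: no assignment then satisfies all the clues, so hinge ∈ bin-Y.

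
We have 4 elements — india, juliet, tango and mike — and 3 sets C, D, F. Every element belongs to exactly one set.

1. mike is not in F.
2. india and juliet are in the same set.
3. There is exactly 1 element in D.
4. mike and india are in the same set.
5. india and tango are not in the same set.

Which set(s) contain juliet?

juliet: C

From (1): mike ∉ F.
(4): india matches mike: india ∉ F.
(2): juliet matches india: juliet ∉ F.
Suppose juliet ∉ C: no assignment then satisfies all the clues, so juliet ∈ C.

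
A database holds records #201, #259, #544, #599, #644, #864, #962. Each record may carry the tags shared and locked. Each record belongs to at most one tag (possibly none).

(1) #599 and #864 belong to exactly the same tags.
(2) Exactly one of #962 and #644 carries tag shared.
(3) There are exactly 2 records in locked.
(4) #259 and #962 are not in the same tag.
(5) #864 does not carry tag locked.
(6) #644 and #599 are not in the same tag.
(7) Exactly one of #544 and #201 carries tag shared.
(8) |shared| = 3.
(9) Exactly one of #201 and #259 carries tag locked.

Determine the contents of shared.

From (5): #864 ∉ locked.
(1): #599 matches #864: #599 ∉ locked.
Suppose #201 ∈ shared: no assignment then satisfies all the clues, so #201 ∉ shared.

shared = {#259, #544, #644}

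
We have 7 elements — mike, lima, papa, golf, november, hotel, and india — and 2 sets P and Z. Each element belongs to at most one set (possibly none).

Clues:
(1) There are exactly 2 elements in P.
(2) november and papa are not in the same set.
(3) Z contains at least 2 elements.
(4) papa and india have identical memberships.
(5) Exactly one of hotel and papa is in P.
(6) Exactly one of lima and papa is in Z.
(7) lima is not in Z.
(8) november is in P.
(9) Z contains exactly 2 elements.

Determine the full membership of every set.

P = {hotel, november}; Z = {india, papa}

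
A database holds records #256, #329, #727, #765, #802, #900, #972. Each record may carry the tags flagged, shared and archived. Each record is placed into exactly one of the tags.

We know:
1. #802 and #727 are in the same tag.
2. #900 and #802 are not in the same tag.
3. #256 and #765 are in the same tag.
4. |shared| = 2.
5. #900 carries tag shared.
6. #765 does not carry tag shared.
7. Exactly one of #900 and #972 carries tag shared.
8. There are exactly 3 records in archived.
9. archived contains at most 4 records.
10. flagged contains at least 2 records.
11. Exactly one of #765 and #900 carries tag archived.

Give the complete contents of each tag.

flagged = {#727, #802}; shared = {#329, #900}; archived = {#256, #765, #972}

From (5): #900 ∈ shared.
From (6): #765 ∉ shared.
(2): #802 ∉ shared.
(3): #256 matches #765: #256 ∉ shared.
(7) (exactly one): #972 ∉ shared.
(11) (exactly one): #765 ∈ archived.
(1): #727 matches #802: #727 ∉ shared.
(3): #256 matches #765: #256 ∉ flagged.
(3): #256 matches #765: #256 ∈ archived.
(4): only 2 candidates remain for shared, so all are in.
Suppose #727 ∉ flagged: no assignment then satisfies all the clues, so #727 ∈ flagged.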